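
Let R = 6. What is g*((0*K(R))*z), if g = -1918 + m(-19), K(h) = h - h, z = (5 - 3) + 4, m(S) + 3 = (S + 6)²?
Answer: 0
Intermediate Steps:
m(S) = -3 + (6 + S)² (m(S) = -3 + (S + 6)² = -3 + (6 + S)²)
z = 6 (z = 2 + 4 = 6)
K(h) = 0
g = -1752 (g = -1918 + (-3 + (6 - 19)²) = -1918 + (-3 + (-13)²) = -1918 + (-3 + 169) = -1918 + 166 = -1752)
g*((0*K(R))*z) = -1752*0*0*6 = -0*6 = -1752*0 = 0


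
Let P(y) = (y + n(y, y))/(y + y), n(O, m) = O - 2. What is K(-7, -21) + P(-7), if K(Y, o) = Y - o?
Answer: 106/7 ≈ 15.143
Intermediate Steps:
n(O, m) = -2 + O
P(y) = (-2 + 2*y)/(2*y) (P(y) = (y + (-2 + y))/(y + y) = (-2 + 2*y)/((2*y)) = (-2 + 2*y)*(1/(2*y)) = (-2 + 2*y)/(2*y))
K(-7, -21) + P(-7) = (-7 - 1*(-21)) + (-1 - 7)/(-7) = (-7 + 21) - ⅐*(-8) = 14 + 8/7 = 106/7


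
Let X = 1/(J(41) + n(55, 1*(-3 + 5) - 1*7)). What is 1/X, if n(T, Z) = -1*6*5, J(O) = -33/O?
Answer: -1263/41 ≈ -30.805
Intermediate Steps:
n(T, Z) = -30 (n(T, Z) = -6*5 = -30)
X = -41/1263 (X = 1/(-33/41 - 30) = 1/(-1263/41) = -41/1263 ≈ -0.032462)
1/X = 1/(-41/1263) = -1263/41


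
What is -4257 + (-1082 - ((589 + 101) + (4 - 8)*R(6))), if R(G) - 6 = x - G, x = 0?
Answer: -6029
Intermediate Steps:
R(G) = 6 - G (R(G) = 6 + (0 - G) = 6 - G)
-4257 + (-1082 - ((589 + 101) + (4 - 8)*R(6))) = -4257 + (-1082 - ((589 + 101) + (4 - 8)*(6 - 1*6))) = -4257 + (-1082 - (690 - 4*(6 - 6))) = -4257 + (-1082 - (690 - 4*0)) = -4257 + (-1082 - (690 + 0)) = -4257 + (-1082 - 1*690) = -4257 + (-1082 - 690) = -4257 - 1772 = -6029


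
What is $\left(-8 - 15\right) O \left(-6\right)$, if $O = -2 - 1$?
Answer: $-414$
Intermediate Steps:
$O = -3$ ($O = -2 - 1 = -3$)
$\left(-8 - 15\right) O \left(-6\right) = \left(-8 - 15\right) \left(\left(-3\right) \left(-6\right)\right) = \left(-23\right) 18 = -414$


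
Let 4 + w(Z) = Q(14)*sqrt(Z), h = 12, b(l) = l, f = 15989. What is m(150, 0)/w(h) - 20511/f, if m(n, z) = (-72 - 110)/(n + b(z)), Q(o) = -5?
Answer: -110676074/85141425 + 91*sqrt(3)/2130 ≈ -1.2259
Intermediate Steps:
w(Z) = -4 - 5*sqrt(Z)
m(n, z) = -182/(n + z) (m(n, z) = (-72 - 110)/(n + z) = -182/(n + z))
m(150, 0)/w(h) - 20511/f = (-182/(150 + 0))/(-4 - 10*sqrt(3)) - 20511/15989 = (-182/150)/(-4 - 10*sqrt(3)) - 20511*1/15989 = (-182*1/150)/(-4 - 10*sqrt(3)) - 20511/15989 = -91/(75*(-4 - 10*sqrt(3))) - 20511/15989 = -20511/15989 - 91/(75*(-4 - 10*sqrt(3)))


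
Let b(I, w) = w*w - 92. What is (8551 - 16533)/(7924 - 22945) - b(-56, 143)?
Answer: -305774515/15021 ≈ -20356.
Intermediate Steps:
b(I, w) = -92 + w**2 (b(I, w) = w**2 - 92 = -92 + w**2)
(8551 - 16533)/(7924 - 22945) - b(-56, 143) = (8551 - 16533)/(7924 - 22945) - (-92 + 143**2) = -7982/(-15021) - (-92 + 20449) = -7982*(-1/15021) - 1*20357 = 7982/15021 - 20357 = -305774515/15021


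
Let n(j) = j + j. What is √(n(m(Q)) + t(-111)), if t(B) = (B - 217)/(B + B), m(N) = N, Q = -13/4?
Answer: I*√247530/222 ≈ 2.2411*I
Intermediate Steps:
Q = -13/4 (Q = -13*¼ = -13/4 ≈ -3.2500)
n(j) = 2*j
t(B) = (-217 + B)/(2*B) (t(B) = (-217 + B)/((2*B)) = (-217 + B)*(1/(2*B)) = (-217 + B)/(2*B))
√(n(m(Q)) + t(-111)) = √(2*(-13/4) + (½)*(-217 - 111)/(-111)) = √(-13/2 + (½)*(-1/111)*(-328)) = √(-13/2 + 164/111) = √(-1115/222) = I*√247530/222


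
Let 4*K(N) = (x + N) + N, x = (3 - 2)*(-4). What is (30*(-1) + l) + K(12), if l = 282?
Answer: 257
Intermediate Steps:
x = -4 (x = 1*(-4) = -4)
K(N) = -1 + N/2 (K(N) = ((-4 + N) + N)/4 = (-4 + 2*N)/4 = -1 + N/2)
(30*(-1) + l) + K(12) = (30*(-1) + 282) + (-1 + (1/2)*12) = (-30 + 282) + (-1 + 6) = 252 + 5 = 257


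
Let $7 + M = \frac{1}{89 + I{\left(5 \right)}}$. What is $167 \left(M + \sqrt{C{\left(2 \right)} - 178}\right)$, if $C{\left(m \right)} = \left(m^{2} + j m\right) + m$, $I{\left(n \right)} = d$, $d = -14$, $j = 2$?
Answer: $- \frac{87508}{75} + 334 i \sqrt{42} \approx -1166.8 + 2164.6 i$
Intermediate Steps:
$I{\left(n \right)} = -14$
$C{\left(m \right)} = m^{2} + 3 m$ ($C{\left(m \right)} = \left(m^{2} + 2 m\right) + m = m^{2} + 3 m$)
$M = - \frac{524}{75}$ ($M = -7 + \frac{1}{89 - 14} = -7 + \frac{1}{75} = - \frac{524}{75} \approx -6.9867$)
$167 \left(M + \sqrt{C{\left(2 \right)} - 178}\right) = 167 \left(- \frac{524}{75} + \sqrt{2 \left(3 + 2\right) - 178}\right) = 167 \left(- \frac{524}{75} + \sqrt{2 \cdot 5 - 178}\right) = 167 \left(- \frac{524}{75} + \sqrt{10 - 178}\right) = 167 \left(- \frac{524}{75} + \sqrt{-168}\right) = 167 \left(- \frac{524}{75} + 2 i \sqrt{42}\right) = - \frac{87508}{75} + 334 i \sqrt{42}$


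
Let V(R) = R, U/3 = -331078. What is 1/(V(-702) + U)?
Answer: -1/993936 ≈ -1.0061e-6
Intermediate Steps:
U = -993234 (U = 3*(-331078) = -993234)
1/(V(-702) + U) = 1/(-702 - 993234) = 1/(-993936) = -1/993936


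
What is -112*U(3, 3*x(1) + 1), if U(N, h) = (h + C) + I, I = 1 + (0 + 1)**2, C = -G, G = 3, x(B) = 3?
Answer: -1008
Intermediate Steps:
C = -3 (C = -1*3 = -3)
I = 2 (I = 1 + 1**2 = 1 + 1 = 2)
U(N, h) = -1 + h (U(N, h) = (h - 3) + 2 = (-3 + h) + 2 = -1 + h)
-112*U(3, 3*x(1) + 1) = -112*(-1 + (3*3 + 1)) = -112*(-1 + (9 + 1)) = -112*(-1 + 10) = -112*9 = -1008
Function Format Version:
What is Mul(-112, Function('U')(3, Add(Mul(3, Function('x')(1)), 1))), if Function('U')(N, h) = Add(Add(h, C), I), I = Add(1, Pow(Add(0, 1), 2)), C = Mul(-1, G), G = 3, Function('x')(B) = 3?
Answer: -1008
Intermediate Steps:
C = -3 (C = Mul(-1, 3) = -3)
I = 2 (I = Add(1, Pow(1, 2)) = Add(1, 1) = 2)
Function('U')(N, h) = Add(-1, h) (Function('U')(N, h) = Add(Add(h, -3), 2) = Add(Add(-3, h), 2) = Add(-1, h))
Mul(-112, Function('U')(3, Add(Mul(3, Function('x')(1)), 1))) = Mul(-112, Add(-1, Add(Mul(3, 3), 1))) = Mul(-112, Add(-1, Add(9, 1))) = Mul(-112, Add(-1, 10)) = Mul(-112, 9) = -1008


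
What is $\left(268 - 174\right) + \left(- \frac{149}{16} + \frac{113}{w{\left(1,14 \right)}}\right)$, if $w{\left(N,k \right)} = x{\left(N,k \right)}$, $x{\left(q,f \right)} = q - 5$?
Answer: $\frac{903}{16} \approx 56.438$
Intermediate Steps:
$x{\left(q,f \right)} = -5 + q$
$w{\left(N,k \right)} = -5 + N$
$\left(268 - 174\right) + \left(- \frac{149}{16} + \frac{113}{w{\left(1,14 \right)}}\right) = \left(268 - 174\right) + \left(- \frac{149}{16} + \frac{113}{-5 + 1}\right) = 94 + \left(\left(-149\right) \frac{1}{16} + \frac{113}{-4}\right) = 94 + \left(- \frac{149}{16} + 113 \left(- \frac{1}{4}\right)\right) = 94 - \frac{601}{16} = \frac{903}{16}$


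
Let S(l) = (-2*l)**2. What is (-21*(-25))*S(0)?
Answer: 0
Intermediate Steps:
S(l) = 4*l**2
(-21*(-25))*S(0) = (-21*(-25))*(4*0**2) = 525*(4*0) = 525*0 = 0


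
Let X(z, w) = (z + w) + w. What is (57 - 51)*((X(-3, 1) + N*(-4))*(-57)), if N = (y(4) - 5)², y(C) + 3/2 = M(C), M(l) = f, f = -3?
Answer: 123804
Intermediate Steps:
M(l) = -3
y(C) = -9/2 (y(C) = -3/2 - 3 = -9/2)
X(z, w) = z + 2*w (X(z, w) = (w + z) + w = z + 2*w)
N = 361/4 (N = (-9/2 - 5)² = (-19/2)² = 361/4 ≈ 90.250)
(57 - 51)*((X(-3, 1) + N*(-4))*(-57)) = (57 - 51)*(((-3 + 2*1) + (361/4)*(-4))*(-57)) = 6*(((-3 + 2) - 361)*(-57)) = 6*((-1 - 361)*(-57)) = 6*(-362*(-57)) = 6*20634 = 123804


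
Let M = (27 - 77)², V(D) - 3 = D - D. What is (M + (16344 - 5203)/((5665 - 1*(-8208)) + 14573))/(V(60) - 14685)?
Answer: -71126141/417644172 ≈ -0.17030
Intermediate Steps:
V(D) = 3 (V(D) = 3 + (D - D) = 3 + 0 = 3)
M = 2500 (M = (-50)² = 2500)
(M + (16344 - 5203)/((5665 - 1*(-8208)) + 14573))/(V(60) - 14685) = (2500 + (16344 - 5203)/((5665 - 1*(-8208)) + 14573))/(3 - 14685) = (2500 + 11141/((5665 + 8208) + 14573))/(-14682) = (2500 + 11141/(13873 + 14573))*(-1/14682) = (2500 + 11141/28446)*(-1/14682) = (71126141/28446)*(-1/14682) = -71126141/417644172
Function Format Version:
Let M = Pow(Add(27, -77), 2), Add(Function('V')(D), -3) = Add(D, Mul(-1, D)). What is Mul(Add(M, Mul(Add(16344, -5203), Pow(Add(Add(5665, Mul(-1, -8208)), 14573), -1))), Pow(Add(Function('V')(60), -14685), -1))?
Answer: Rational(-71126141, 417644172) ≈ -0.17030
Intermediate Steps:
Function('V')(D) = 3 (Function('V')(D) = Add(3, Add(D, Mul(-1, D))) = Add(3, 0) = 3)
M = 2500 (M = Pow(-50, 2) = 2500)
Mul(Add(M, Mul(Add(16344, -5203), Pow(Add(Add(5665, Mul(-1, -8208)), 14573), -1))), Pow(Add(Function('V')(60), -14685), -1)) = Mul(Add(2500, Mul(Add(16344, -5203), Pow(Add(Add(5665, Mul(-1, -8208)), 14573), -1))), Pow(Add(3, -14685), -1)) = Mul(Add(2500, Mul(11141, Pow(Add(Add(5665, 8208), 14573), -1))), Pow(-14682, -1)) = Mul(Add(2500, Mul(11141, Pow(Add(13873, 14573), -1))), Rational(-1, 14682)) = Mul(Add(2500, Mul(11141, Pow(28446, -1))), Rational(-1, 14682)) = Mul(Add(2500, Mul(11141, Rational(1, 28446))), Rational(-1, 14682)) = Mul(Add(2500, Rational(11141, 28446)), Rational(-1, 14682)) = Mul(Rational(71126141, 28446), Rational(-1, 14682)) = Rational(-71126141, 417644172)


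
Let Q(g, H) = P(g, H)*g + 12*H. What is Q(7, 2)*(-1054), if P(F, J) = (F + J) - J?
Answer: -76942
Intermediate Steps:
P(F, J) = F
Q(g, H) = g² + 12*H (Q(g, H) = g*g + 12*H = g² + 12*H)
Q(7, 2)*(-1054) = (7² + 12*2)*(-1054) = (49 + 24)*(-1054) = 73*(-1054) = -76942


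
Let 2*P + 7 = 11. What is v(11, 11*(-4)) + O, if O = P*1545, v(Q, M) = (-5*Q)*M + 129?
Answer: 5639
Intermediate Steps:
P = 2 (P = -7/2 + (½)*11 = -7/2 + 11/2 = 2)
v(Q, M) = 129 - 5*M*Q (v(Q, M) = -5*M*Q + 129 = 129 - 5*M*Q)
O = 3090 (O = 2*1545 = 3090)
v(11, 11*(-4)) + O = (129 - 5*11*(-4)*11) + 3090 = (129 - 5*(-44)*11) + 3090 = (129 + 2420) + 3090 = 2549 + 3090 = 5639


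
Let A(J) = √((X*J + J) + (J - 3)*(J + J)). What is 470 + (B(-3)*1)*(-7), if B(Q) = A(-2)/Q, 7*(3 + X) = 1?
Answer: 470 + √1162/3 ≈ 481.36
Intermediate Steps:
X = -20/7 (X = -3 + (⅐)*1 = -3 + ⅐ = -20/7 ≈ -2.8571)
A(J) = √(-13*J/7 + 2*J*(-3 + J)) (A(J) = √((-20*J/7 + J) + (J - 3)*(J + J)) = √(-13*J/7 + (-3 + J)*(2*J)) = √(-13*J/7 + 2*J*(-3 + J)))
B(Q) = √1162/(7*Q) (B(Q) = (√7*√(-2*(-55 + 14*(-2)))/7)/Q = (√7*√(-2*(-55 - 28))/7)/Q = (√7*√(-2*(-83))/7)/Q = (√7*√166/7)/Q = (√1162/7)/Q = √1162/(7*Q))
470 + (B(-3)*1)*(-7) = 470 + (((⅐)*√1162/(-3))*1)*(-7) = 470 + (((⅐)*√1162*(-⅓))*1)*(-7) = 470 + (-√1162/21*1)*(-7) = 470 - √1162/21*(-7) = 470 + √1162/3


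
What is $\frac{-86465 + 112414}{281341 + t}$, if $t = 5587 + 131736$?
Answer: $\frac{25949}{418664} \approx 0.06198$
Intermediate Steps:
$t = 137323$
$\frac{-86465 + 112414}{281341 + t} = \frac{-86465 + 112414}{281341 + 137323} = \frac{25949}{418664}$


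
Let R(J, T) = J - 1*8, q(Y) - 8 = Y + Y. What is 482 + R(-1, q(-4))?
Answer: 473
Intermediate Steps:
q(Y) = 8 + 2*Y (q(Y) = 8 + (Y + Y) = 8 + 2*Y)
R(J, T) = -8 + J (R(J, T) = J - 8 = -8 + J)
482 + R(-1, q(-4)) = 482 + (-8 - 1) = 482 - 9 = 473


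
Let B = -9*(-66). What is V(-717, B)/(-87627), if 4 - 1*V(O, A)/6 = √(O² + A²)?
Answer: -8/29209 + 30*√3853/29209 ≈ 0.063480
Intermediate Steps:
B = 594
V(O, A) = 24 - 6*√(A² + O²) (V(O, A) = 24 - 6*√(O² + A²) = 24 - 6*√(A² + O²))
V(-717, B)/(-87627) = (24 - 6*√(594² + (-717)²))/(-87627) = (24 - 6*√(352836 + 514089))*(-1/87627) = (24 - 90*√3853)*(-1/87627) = -8/29209 + 30*√3853/29209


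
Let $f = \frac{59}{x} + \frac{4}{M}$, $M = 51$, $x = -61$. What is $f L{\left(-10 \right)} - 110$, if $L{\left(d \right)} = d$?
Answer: $- \frac{314560}{3111} \approx -101.11$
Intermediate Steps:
$f = - \frac{2765}{3111}$ ($f = \frac{59}{-61} + \frac{4}{51} = 59 \left(- \frac{1}{61}\right) + 4 \cdot \frac{1}{51} = - \frac{59}{61} + \frac{4}{51} = - \frac{2765}{3111} \approx -0.88878$)
$f L{\left(-10 \right)} - 110 = \left(- \frac{2765}{3111}\right) \left(-10\right) - 110 = \frac{27650}{3111} - 110 = - \frac{314560}{3111}$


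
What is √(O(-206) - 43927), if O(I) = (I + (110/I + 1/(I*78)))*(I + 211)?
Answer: I*√2901928927677/8034 ≈ 212.04*I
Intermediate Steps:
O(I) = (211 + I)*(I + 8581/(78*I)) (O(I) = (I + (110/I + (1/78)/I))*(211 + I) = (I + (110/I + 1/(78*I)))*(211 + I) = (I + 8581/(78*I))*(211 + I) = (211 + I)*(I + 8581/(78*I)))
√(O(-206) - 43927) = √((8581/78 + (-206)² + 211*(-206) + (1810591/78)/(-206)) - 43927) = √((8581/78 + 42436 - 43466 + (1810591/78)*(-1/206)) - 43927) = √((8581/78 + 42436 - 43466 - 1810591/16068) - 43927) = √(-16592945/16068 - 43927) = √(-722411981/16068) = I*√2901928927677/8034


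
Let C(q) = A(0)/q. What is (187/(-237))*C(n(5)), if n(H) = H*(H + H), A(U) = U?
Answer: 0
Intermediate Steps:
n(H) = 2*H² (n(H) = H*(2*H) = 2*H²)
C(q) = 0 (C(q) = 0/q = 0)
(187/(-237))*C(n(5)) = (187/(-237))*0 = (187*(-1/237))*0 = -187/237*0 = 0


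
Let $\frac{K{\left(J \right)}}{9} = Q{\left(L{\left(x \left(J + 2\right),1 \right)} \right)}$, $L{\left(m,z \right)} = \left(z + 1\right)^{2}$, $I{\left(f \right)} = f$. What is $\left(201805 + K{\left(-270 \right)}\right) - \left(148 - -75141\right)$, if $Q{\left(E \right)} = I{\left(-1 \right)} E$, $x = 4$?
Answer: $126480$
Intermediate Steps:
$L{\left(m,z \right)} = \left(1 + z\right)^{2}$
$Q{\left(E \right)} = - E$
$K{\left(J \right)} = -36$ ($K{\left(J \right)} = 9 \left(- \left(1 + 1\right)^{2}\right) = 9 \left(- 2^{2}\right) = 9 \left(\left(-1\right) 4\right) = 9 \left(-4\right) = -36$)
$\left(201805 + K{\left(-270 \right)}\right) - \left(148 - -75141\right) = \left(201805 - 36\right) - \left(148 - -75141\right) = 201769 - \left(148 + 75141\right) = 201769 - 75289 = 126480$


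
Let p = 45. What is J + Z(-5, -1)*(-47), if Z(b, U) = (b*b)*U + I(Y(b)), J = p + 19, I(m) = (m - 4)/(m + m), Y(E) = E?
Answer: 11967/10 ≈ 1196.7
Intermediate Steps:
I(m) = (-4 + m)/(2*m) (I(m) = (-4 + m)/((2*m)) = (-4 + m)*(1/(2*m)) = (-4 + m)/(2*m))
J = 64 (J = 45 + 19 = 64)
Z(b, U) = U*b² + (-4 + b)/(2*b) (Z(b, U) = (b*b)*U + (-4 + b)/(2*b) = b²*U + (-4 + b)/(2*b) = U*b² + (-4 + b)/(2*b))
J + Z(-5, -1)*(-47) = 64 + ((-2 + (½)*(-5) - 1*(-5)³)/(-5))*(-47) = 64 - (-2 - 5/2 - 1*(-125))/5*(-47) = 64 - (-2 - 5/2 + 125)/5*(-47) = 64 - ⅕*241/2*(-47) = 64 - 241/10*(-47) = 64 + 11327/10 = 11967/10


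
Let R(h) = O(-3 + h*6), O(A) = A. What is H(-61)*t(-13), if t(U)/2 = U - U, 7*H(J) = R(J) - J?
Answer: 0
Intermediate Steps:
R(h) = -3 + 6*h (R(h) = -3 + h*6 = -3 + 6*h)
H(J) = -3/7 + 5*J/7 (H(J) = ((-3 + 6*J) - J)/7 = (-3 + 5*J)/7 = -3/7 + 5*J/7)
t(U) = 0 (t(U) = 2*(U - U) = 2*0 = 0)
H(-61)*t(-13) = (-3/7 + (5/7)*(-61))*0 = (-3/7 - 305/7)*0 = -44*0 = 0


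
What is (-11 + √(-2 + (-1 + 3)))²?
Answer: 121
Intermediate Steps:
(-11 + √(-2 + (-1 + 3)))² = (-11 + √(-2 + 2))² = (-11 + √0)² = (-11 + 0)² = (-11)² = 121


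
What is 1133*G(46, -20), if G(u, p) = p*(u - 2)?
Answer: -997040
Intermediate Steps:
G(u, p) = p*(-2 + u)
1133*G(46, -20) = 1133*(-20*(-2 + 46)) = 1133*(-20*44) = 1133*(-880) = -997040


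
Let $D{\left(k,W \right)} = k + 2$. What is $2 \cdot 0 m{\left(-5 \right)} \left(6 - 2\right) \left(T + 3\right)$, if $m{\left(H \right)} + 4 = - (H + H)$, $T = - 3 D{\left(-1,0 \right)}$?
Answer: $0$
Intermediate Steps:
$D{\left(k,W \right)} = 2 + k$
$T = -3$ ($T = - 3 \left(2 - 1\right) = \left(-3\right) 1 = -3$)
$m{\left(H \right)} = -4 - 2 H$ ($m{\left(H \right)} = -4 - \left(H + H\right) = -4 - 2 H$)
$2 \cdot 0 m{\left(-5 \right)} \left(6 - 2\right) \left(T + 3\right) = 2 \cdot 0 \left(-4 - -10\right) \left(6 - 2\right) \left(-3 + 3\right) = 2 \cdot 0 \left(-4 + 10\right) 4 \cdot 0 = 2 \cdot 0 \cdot 6 \cdot 0 = 2 \cdot 0 \cdot 0 = 2 \cdot 0 = 0$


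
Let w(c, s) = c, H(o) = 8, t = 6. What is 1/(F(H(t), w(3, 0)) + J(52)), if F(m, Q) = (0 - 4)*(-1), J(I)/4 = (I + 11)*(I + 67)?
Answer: 1/29992 ≈ 3.3342e-5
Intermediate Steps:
J(I) = 4*(11 + I)*(67 + I) (J(I) = 4*((I + 11)*(I + 67)) = 4*((11 + I)*(67 + I)) = 4*(11 + I)*(67 + I))
F(m, Q) = 4 (F(m, Q) = -4*(-1) = 4)
1/(F(H(t), w(3, 0)) + J(52)) = 1/(4 + (2948 + 4*52² + 312*52)) = 1/(4 + (2948 + 4*2704 + 16224)) = 1/(4 + (2948 + 10816 + 16224)) = 1/(4 + 29988) = 1/29992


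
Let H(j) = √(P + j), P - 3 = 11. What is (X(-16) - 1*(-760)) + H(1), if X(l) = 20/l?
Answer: 3035/4 + √15 ≈ 762.62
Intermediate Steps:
P = 14 (P = 3 + 11 = 14)
H(j) = √(14 + j)
(X(-16) - 1*(-760)) + H(1) = (20/(-16) - 1*(-760)) + √(14 + 1) = (20*(-1/16) + 760) + √15 = (-5/4 + 760) + √15 = 3035/4 + √15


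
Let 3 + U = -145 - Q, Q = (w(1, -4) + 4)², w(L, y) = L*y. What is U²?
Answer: 21904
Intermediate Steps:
Q = 0 (Q = (1*(-4) + 4)² = (-4 + 4)² = 0² = 0)
U = -148 (U = -3 + (-145 - 1*0) = -3 + (-145 + 0) = -3 - 145 = -148)
U² = (-148)² = 21904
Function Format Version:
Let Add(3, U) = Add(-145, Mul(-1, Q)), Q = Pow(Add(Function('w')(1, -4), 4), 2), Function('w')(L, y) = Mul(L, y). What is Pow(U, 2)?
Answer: 21904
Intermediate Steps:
Q = 0 (Q = Pow(Add(Mul(1, -4), 4), 2) = Pow(Add(-4, 4), 2) = Pow(0, 2) = 0)
U = -148 (U = Add(-3, Add(-145, Mul(-1, 0))) = Add(-3, Add(-145, 0)) = Add(-3, -145) = -148)
Pow(U, 2) = Pow(-148, 2) = 21904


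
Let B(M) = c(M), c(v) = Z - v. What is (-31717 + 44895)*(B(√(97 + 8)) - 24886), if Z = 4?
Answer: -327894996 - 13178*√105 ≈ -3.2803e+8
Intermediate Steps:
c(v) = 4 - v
B(M) = 4 - M
(-31717 + 44895)*(B(√(97 + 8)) - 24886) = (-31717 + 44895)*((4 - √(97 + 8)) - 24886) = 13178*((4 - √105) - 24886) = 13178*(-24882 - √105) = -327894996 - 13178*√105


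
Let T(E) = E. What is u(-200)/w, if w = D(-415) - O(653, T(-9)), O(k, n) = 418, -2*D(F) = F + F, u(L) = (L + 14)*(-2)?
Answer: -124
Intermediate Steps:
u(L) = -28 - 2*L (u(L) = (14 + L)*(-2) = -28 - 2*L)
D(F) = -F (D(F) = -(F + F)/2 = -F)
w = -3 (w = -1*(-415) - 1*418 = 415 - 418 = -3)
u(-200)/w = (-28 - 2*(-200))/(-3) = (-28 + 400)*(-⅓) = 372*(-⅓) = -124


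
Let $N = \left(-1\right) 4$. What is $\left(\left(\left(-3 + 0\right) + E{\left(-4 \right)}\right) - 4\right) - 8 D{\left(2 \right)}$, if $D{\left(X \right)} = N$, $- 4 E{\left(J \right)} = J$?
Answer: $26$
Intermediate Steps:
$E{\left(J \right)} = - \frac{J}{4}$
$N = -4$
$D{\left(X \right)} = -4$
$\left(\left(\left(-3 + 0\right) + E{\left(-4 \right)}\right) - 4\right) - 8 D{\left(2 \right)} = \left(\left(\left(-3 + 0\right) - -1\right) - 4\right) - -32 = \left(\left(-3 + 1\right) - 4\right) + 32 = \left(-2 - 4\right) + 32 = -6 + 32 = 26$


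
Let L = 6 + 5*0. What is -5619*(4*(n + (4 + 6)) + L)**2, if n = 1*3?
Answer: -18902316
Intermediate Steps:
n = 3
L = 6 (L = 6 + 0 = 6)
-5619*(4*(n + (4 + 6)) + L)**2 = -5619*(4*(3 + (4 + 6)) + 6)**2 = -5619*(4*(3 + 10) + 6)**2 = -5619*(4*13 + 6)**2 = -5619*(52 + 6)**2 = -5619*58**2 = -5619*3364 = -18902316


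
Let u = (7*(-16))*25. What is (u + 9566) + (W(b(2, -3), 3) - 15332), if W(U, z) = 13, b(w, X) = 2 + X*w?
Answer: -8553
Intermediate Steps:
u = -2800 (u = -112*25 = -2800)
(u + 9566) + (W(b(2, -3), 3) - 15332) = (-2800 + 9566) + (13 - 15332) = 6766 - 15319 = -8553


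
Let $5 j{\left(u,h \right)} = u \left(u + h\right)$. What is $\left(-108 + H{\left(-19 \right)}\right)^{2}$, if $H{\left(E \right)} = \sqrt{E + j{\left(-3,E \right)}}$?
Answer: $\frac{\left(540 - i \sqrt{145}\right)^{2}}{25} \approx 11658.0 - 520.2 i$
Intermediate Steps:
$j{\left(u,h \right)} = \frac{u \left(h + u\right)}{5}$ ($j{\left(u,h \right)} = \frac{u \left(u + h\right)}{5} = \frac{u \left(h + u\right)}{5}$)
$H{\left(E \right)} = \sqrt{\frac{9}{5} + \frac{2 E}{5}}$ ($H{\left(E \right)} = \sqrt{E + \frac{1}{5} \left(-3\right) \left(E - 3\right)} = \sqrt{E + \frac{1}{5} \left(-3\right) \left(-3 + E\right)} = \sqrt{E - \left(- \frac{9}{5} + \frac{3 E}{5}\right)} = \sqrt{\frac{9}{5} + \frac{2 E}{5}}$)
$\left(-108 + H{\left(-19 \right)}\right)^{2} = \left(-108 + \frac{\sqrt{45 + 10 \left(-19\right)}}{5}\right)^{2} = \left(-108 + \frac{\sqrt{45 - 190}}{5}\right)^{2} = \left(-108 + \frac{\sqrt{-145}}{5}\right)^{2} = \left(-108 + \frac{i \sqrt{145}}{5}\right)^{2}$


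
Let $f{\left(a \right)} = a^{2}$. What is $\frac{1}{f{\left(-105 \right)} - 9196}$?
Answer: $\frac{1}{1829} \approx 0.00054675$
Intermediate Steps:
$\frac{1}{f{\left(-105 \right)} - 9196} = \frac{1}{\left(-105\right)^{2} - 9196} = \frac{1}{11025 - 9196} = \frac{1}{1829}$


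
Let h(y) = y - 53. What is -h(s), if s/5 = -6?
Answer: 83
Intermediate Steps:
s = -30 (s = 5*(-6) = -30)
h(y) = -53 + y
-h(s) = -(-53 - 30) = -1*(-83) = 83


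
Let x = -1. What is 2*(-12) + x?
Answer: -25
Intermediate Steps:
2*(-12) + x = 2*(-12) - 1 = -24 - 1 = -25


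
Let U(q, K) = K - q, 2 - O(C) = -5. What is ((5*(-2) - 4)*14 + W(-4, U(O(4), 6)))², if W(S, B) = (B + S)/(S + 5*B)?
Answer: 3094081/81 ≈ 38199.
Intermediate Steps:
O(C) = 7 (O(C) = 2 - 1*(-5) = 2 + 5 = 7)
W(S, B) = (B + S)/(S + 5*B)
((5*(-2) - 4)*14 + W(-4, U(O(4), 6)))² = ((5*(-2) - 4)*14 + ((6 - 1*7) - 4)/(-4 + 5*(6 - 1*7)))² = ((-10 - 4)*14 + ((6 - 7) - 4)/(-4 + 5*(6 - 7)))² = (-14*14 + (-1 - 4)/(-4 + 5*(-1)))² = (-196 - 5/(-4 - 5))² = (-196 - 5/(-9))² = (-196 - ⅑*(-5))² = (-196 + 5/9)² = (-1759/9)² = 3094081/81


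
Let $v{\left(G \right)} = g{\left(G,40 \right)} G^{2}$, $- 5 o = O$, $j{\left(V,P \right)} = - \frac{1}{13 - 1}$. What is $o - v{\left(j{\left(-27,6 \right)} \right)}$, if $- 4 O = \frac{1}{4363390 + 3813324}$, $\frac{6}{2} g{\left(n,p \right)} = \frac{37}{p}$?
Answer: $- \frac{151268777}{70646808960} \approx -0.0021412$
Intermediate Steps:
$j{\left(V,P \right)} = - \frac{1}{12}$
$g{\left(n,p \right)} = \frac{37}{3 p}$ ($g{\left(n,p \right)} = \frac{37 \frac{1}{p}}{3} = \frac{37}{3 p}$)
$O = - \frac{1}{32706856}$ ($O = - \frac{1}{4 \left(4363390 + 3813324\right)} = - \frac{1}{4 \cdot 8176714} = \left(- \frac{1}{4}\right) \frac{1}{8176714} = - \frac{1}{32706856} \approx -3.0575 \cdot 10^{-8}$)
$o = \frac{1}{163534280}$ ($o = \left(- \frac{1}{5}\right) \left(- \frac{1}{32706856}\right) = \frac{1}{163534280} \approx 6.1149 \cdot 10^{-9}$)
$v{\left(G \right)} = \frac{37 G^{2}}{120}$ ($v{\left(G \right)} = \frac{37}{3 \cdot 40} G^{2} = \frac{37}{3} \cdot \frac{1}{40} G^{2} = \frac{37 G^{2}}{120}$)
$o - v{\left(j{\left(-27,6 \right)} \right)} = \frac{1}{163534280} - \frac{37 \left(- \frac{1}{12}\right)^{2}}{120} = \frac{1}{163534280} - \frac{37}{120} \cdot \frac{1}{144} = \frac{1}{163534280} - \frac{37}{17280} = - \frac{151268777}{70646808960}$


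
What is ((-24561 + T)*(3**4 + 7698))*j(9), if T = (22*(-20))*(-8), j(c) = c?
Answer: -1473101451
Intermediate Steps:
T = 3520 (T = -440*(-8) = 3520)
((-24561 + T)*(3**4 + 7698))*j(9) = ((-24561 + 3520)*(3**4 + 7698))*9 = -21041*(81 + 7698)*9 = -21041*7779*9 = -163677939*9 = -1473101451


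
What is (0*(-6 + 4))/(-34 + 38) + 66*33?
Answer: 2178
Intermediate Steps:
(0*(-6 + 4))/(-34 + 38) + 66*33 = (0*(-2))/4 + 2178 = 0*(¼) + 2178 = 0 + 2178 = 2178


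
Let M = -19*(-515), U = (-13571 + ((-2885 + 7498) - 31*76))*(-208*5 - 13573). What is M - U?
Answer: -165321697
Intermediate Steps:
U = 165331482 (U = (-13571 + (4613 - 2356))*(-1040 - 13573) = (-13571 + 2257)*(-14613) = -11314*(-14613) = 165331482)
M = 9785
M - U = 9785 - 1*165331482 = 9785 - 165331482 = -165321697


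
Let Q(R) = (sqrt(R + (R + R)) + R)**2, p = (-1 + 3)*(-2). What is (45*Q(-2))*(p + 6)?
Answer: 90*(2 - I*sqrt(6))**2 ≈ -180.0 - 881.82*I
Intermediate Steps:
p = -4 (p = 2*(-2) = -4)
Q(R) = (R + sqrt(3)*sqrt(R))**2 (Q(R) = (sqrt(R + 2*R) + R)**2 = (sqrt(3*R) + R)**2 = (sqrt(3)*sqrt(R) + R)**2 = (R + sqrt(3)*sqrt(R))**2)
(45*Q(-2))*(p + 6) = (45*(-2 + sqrt(3)*sqrt(-2))**2)*(-4 + 6) = (45*(-2 + sqrt(3)*(I*sqrt(2)))**2)*2 = (45*(-2 + I*sqrt(6))**2)*2 = 90*(-2 + I*sqrt(6))**2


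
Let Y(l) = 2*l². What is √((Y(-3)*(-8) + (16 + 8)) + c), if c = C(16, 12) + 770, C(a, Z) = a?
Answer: 3*√74 ≈ 25.807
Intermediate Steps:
c = 786 (c = 16 + 770 = 786)
√((Y(-3)*(-8) + (16 + 8)) + c) = √(((2*(-3)²)*(-8) + (16 + 8)) + 786) = √(((2*9)*(-8) + 24) + 786) = √((18*(-8) + 24) + 786) = √((-144 + 24) + 786) = √(-120 + 786) = √666 = 3*√74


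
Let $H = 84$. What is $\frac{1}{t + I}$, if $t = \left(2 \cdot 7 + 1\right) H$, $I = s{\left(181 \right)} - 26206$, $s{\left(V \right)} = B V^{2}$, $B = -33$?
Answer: $- \frac{1}{1106059} \approx -9.0411 \cdot 10^{-7}$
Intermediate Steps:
$s{\left(V \right)} = - 33 V^{2}$
$I = -1107319$ ($I = - 33 \cdot 181^{2} - 26206 = \left(-33\right) 32761 - 26206 = -1081113 - 26206 = -1107319$)
$t = 1260$ ($t = \left(2 \cdot 7 + 1\right) 84 = \left(14 + 1\right) 84 = 15 \cdot 84 = 1260$)
$\frac{1}{t + I} = \frac{1}{1260 - 1107319} = \frac{1}{-1106059} = - \frac{1}{1106059}$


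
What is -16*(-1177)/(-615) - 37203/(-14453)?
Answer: -249299051/8888595 ≈ -28.047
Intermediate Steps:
-16*(-1177)/(-615) - 37203/(-14453) = 18832*(-1/615) - 37203*(-1/14453) = -18832/615 + 37203/14453 = -249299051/8888595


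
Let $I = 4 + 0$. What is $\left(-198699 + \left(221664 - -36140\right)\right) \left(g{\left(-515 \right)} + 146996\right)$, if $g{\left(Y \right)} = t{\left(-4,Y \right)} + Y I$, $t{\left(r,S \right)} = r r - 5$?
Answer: $8567092435$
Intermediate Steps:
$t{\left(r,S \right)} = -5 + r^{2}$ ($t{\left(r,S \right)} = r^{2} - 5 = -5 + r^{2}$)
$I = 4$
$g{\left(Y \right)} = 11 + 4 Y$ ($g{\left(Y \right)} = \left(-5 + \left(-4\right)^{2}\right) + Y 4 = \left(-5 + 16\right) + 4 Y = 11 + 4 Y$)
$\left(-198699 + \left(221664 - -36140\right)\right) \left(g{\left(-515 \right)} + 146996\right) = \left(-198699 + \left(221664 - -36140\right)\right) \left(\left(11 + 4 \left(-515\right)\right) + 146996\right) = \left(-198699 + \left(221664 + 36140\right)\right) \left(\left(11 - 2060\right) + 146996\right) = \left(-198699 + 257804\right) \left(-2049 + 146996\right) = 59105 \cdot 144947 = 8567092435$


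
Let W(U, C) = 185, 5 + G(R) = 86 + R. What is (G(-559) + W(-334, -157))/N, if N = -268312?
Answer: 293/268312 ≈ 0.0010920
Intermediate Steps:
G(R) = 81 + R (G(R) = -5 + (86 + R) = 81 + R)
(G(-559) + W(-334, -157))/N = ((81 - 559) + 185)/(-268312) = (-478 + 185)*(-1/268312) = -293*(-1/268312) = 293/268312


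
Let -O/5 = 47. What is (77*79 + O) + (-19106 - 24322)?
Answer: -37580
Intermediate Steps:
O = -235 (O = -5*47 = -235)
(77*79 + O) + (-19106 - 24322) = (77*79 - 235) + (-19106 - 24322) = (6083 - 235) - 43428 = 5848 - 43428 = -37580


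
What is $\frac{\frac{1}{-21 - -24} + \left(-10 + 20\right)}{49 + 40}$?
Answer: $\frac{31}{267} \approx 0.1161$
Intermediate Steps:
$\frac{\frac{1}{-21 - -24} + \left(-10 + 20\right)}{49 + 40} = \frac{\frac{1}{-21 + 24} + 10}{89} = \left(\frac{1}{3} + 10\right) \frac{1}{89} = \frac{31}{3} \cdot \frac{1}{89} = \frac{31}{267}$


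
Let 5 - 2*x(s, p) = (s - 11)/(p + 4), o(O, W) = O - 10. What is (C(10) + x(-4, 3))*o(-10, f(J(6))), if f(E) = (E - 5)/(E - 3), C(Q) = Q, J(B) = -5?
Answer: -1900/7 ≈ -271.43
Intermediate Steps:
f(E) = (-5 + E)/(-3 + E)
o(O, W) = -10 + O
x(s, p) = 5/2 - (-11 + s)/(2*(4 + p)) (x(s, p) = 5/2 - (s - 11)/(2*(p + 4)) = 5/2 - (-11 + s)/(2*(4 + p)))
(C(10) + x(-4, 3))*o(-10, f(J(6))) = (10 + (31 - 1*(-4) + 5*3)/(2*(4 + 3)))*(-10 - 10) = (10 + (½)*(31 + 4 + 15)/7)*(-20) = (10 + (½)*(⅐)*50)*(-20) = (10 + 25/7)*(-20) = (95/7)*(-20) = -1900/7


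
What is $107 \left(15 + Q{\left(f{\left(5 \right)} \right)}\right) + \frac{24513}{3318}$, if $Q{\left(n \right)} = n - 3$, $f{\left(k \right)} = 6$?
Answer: $\frac{2138327}{1106} \approx 1933.4$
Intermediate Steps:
$Q{\left(n \right)} = -3 + n$ ($Q{\left(n \right)} = n - 3 = -3 + n$)
$107 \left(15 + Q{\left(f{\left(5 \right)} \right)}\right) + \frac{24513}{3318} = 107 \left(15 + \left(-3 + 6\right)\right) + \frac{24513}{3318} = 107 \left(15 + 3\right) + 24513 \cdot \frac{1}{3318} = 107 \cdot 18 + \frac{8171}{1106} = 1926 + \frac{8171}{1106} = \frac{2138327}{1106}$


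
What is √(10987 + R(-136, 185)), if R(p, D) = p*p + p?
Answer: √29347 ≈ 171.31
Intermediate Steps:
R(p, D) = p + p² (R(p, D) = p² + p = p + p²)
√(10987 + R(-136, 185)) = √(10987 - 136*(1 - 136)) = √(10987 - 136*(-135)) = √(10987 + 18360) = √29347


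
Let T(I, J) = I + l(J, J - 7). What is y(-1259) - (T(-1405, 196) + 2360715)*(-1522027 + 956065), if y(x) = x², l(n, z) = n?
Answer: 1335392319853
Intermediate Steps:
T(I, J) = I + J
y(-1259) - (T(-1405, 196) + 2360715)*(-1522027 + 956065) = (-1259)² - ((-1405 + 196) + 2360715)*(-1522027 + 956065) = 1585081 - (-1209 + 2360715)*(-565962) = 1585081 - 2359506*(-565962) = 1585081 - 1*(-1335390734772) = 1585081 + 1335390734772 = 1335392319853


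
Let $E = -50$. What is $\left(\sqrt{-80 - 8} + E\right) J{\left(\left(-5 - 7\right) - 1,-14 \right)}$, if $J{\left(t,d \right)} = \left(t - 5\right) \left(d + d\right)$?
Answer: $-25200 + 1008 i \sqrt{22} \approx -25200.0 + 4727.9 i$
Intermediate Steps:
$J{\left(t,d \right)} = 2 d \left(-5 + t\right)$ ($J{\left(t,d \right)} = \left(-5 + t\right) 2 d = 2 d \left(-5 + t\right)$)
$\left(\sqrt{-80 - 8} + E\right) J{\left(\left(-5 - 7\right) - 1,-14 \right)} = \left(\sqrt{-80 - 8} - 50\right) 2 \left(-14\right) \left(-5 - 13\right) = \left(\sqrt{-88} - 50\right) 2 \left(-14\right) \left(-5 - 13\right) = \left(2 i \sqrt{22} - 50\right) 2 \left(-14\right) \left(-5 - 13\right) = \left(-50 + 2 i \sqrt{22}\right) 2 \left(-14\right) \left(-18\right) = \left(-50 + 2 i \sqrt{22}\right) 504 = -25200 + 1008 i \sqrt{22}$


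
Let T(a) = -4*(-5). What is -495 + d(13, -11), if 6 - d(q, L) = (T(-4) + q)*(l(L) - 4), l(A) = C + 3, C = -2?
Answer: -390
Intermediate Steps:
T(a) = 20
l(A) = 1 (l(A) = -2 + 3 = 1)
d(q, L) = 66 + 3*q (d(q, L) = 6 - (20 + q)*(1 - 4) = 6 - (20 + q)*(-3) = 6 - (-60 - 3*q) = 6 + (60 + 3*q) = 66 + 3*q)
-495 + d(13, -11) = -495 + (66 + 3*13) = -495 + (66 + 39) = -495 + 105 = -390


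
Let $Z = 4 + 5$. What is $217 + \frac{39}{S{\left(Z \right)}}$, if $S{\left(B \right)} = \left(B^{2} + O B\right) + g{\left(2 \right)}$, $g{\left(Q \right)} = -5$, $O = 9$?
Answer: $\frac{34108}{157} \approx 217.25$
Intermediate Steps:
$Z = 9$
$S{\left(B \right)} = -5 + B^{2} + 9 B$ ($S{\left(B \right)} = \left(B^{2} + 9 B\right) - 5 = -5 + B^{2} + 9 B$)
$217 + \frac{39}{S{\left(Z \right)}} = 217 + \frac{39}{-5 + 9^{2} + 9 \cdot 9} = 217 + \frac{39}{-5 + 81 + 81} = 217 + \frac{39}{157} = \frac{34108}{157}$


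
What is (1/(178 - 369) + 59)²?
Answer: 126967824/36481 ≈ 3480.4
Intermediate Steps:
(1/(178 - 369) + 59)² = (1/(-191) + 59)² = (-1/191 + 59)² = (11268/191)² = 126967824/36481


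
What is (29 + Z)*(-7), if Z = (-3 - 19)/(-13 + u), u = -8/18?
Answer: -2359/11 ≈ -214.45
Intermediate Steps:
u = -4/9 (u = -8*1/18 = -4/9 ≈ -0.44444)
Z = 18/11 (Z = (-3 - 19)/(-13 - 4/9) = -22/(-121/9) = -22*(-9/121) = 18/11 ≈ 1.6364)
(29 + Z)*(-7) = (29 + 18/11)*(-7) = (337/11)*(-7) = -2359/11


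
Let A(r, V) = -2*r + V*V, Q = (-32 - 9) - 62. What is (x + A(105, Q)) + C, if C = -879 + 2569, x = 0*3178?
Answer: 12089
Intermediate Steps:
x = 0
C = 1690
Q = -103 (Q = -41 - 62 = -103)
A(r, V) = V**2 - 2*r (A(r, V) = -2*r + V**2 = V**2 - 2*r)
(x + A(105, Q)) + C = (0 + ((-103)**2 - 2*105)) + 1690 = (0 + (10609 - 210)) + 1690 = (0 + 10399) + 1690 = 10399 + 1690 = 12089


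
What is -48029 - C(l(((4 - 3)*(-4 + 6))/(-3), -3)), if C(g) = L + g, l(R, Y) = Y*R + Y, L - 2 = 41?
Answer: -48071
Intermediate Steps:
L = 43 (L = 2 + 41 = 43)
l(R, Y) = Y + R*Y (l(R, Y) = R*Y + Y = Y + R*Y)
C(g) = 43 + g
-48029 - C(l(((4 - 3)*(-4 + 6))/(-3), -3)) = -48029 - (43 - 3*(1 + ((4 - 3)*(-4 + 6))/(-3))) = -48029 - (43 - 3*(1 + (1*2)*(-⅓))) = -48029 - (43 - 3*(1 + 2*(-⅓))) = -48029 - (43 - 3*(1 - ⅔)) = -48029 - (43 - 3*⅓) = -48029 - (43 - 1) = -48029 - 1*42 = -48029 - 42 = -48071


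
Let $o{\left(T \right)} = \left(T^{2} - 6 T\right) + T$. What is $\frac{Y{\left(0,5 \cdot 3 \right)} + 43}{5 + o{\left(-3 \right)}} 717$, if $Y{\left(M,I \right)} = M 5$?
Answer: $\frac{30831}{29} \approx 1063.1$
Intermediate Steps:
$o{\left(T \right)} = T^{2} - 5 T$
$Y{\left(M,I \right)} = 5 M$
$\frac{Y{\left(0,5 \cdot 3 \right)} + 43}{5 + o{\left(-3 \right)}} 717 = \frac{5 \cdot 0 + 43}{5 - 3 \left(-5 - 3\right)} 717 = \frac{0 + 43}{5 - -24} \cdot 717 = \frac{43}{5 + 24} \cdot 717 = \frac{43}{29} \cdot 717 = \frac{30831}{29}$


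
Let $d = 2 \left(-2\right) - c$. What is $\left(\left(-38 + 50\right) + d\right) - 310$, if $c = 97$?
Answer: $-399$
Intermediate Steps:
$d = -101$ ($d = 2 \left(-2\right) - 97 = -4 - 97 = -101$)
$\left(\left(-38 + 50\right) + d\right) - 310 = \left(\left(-38 + 50\right) - 101\right) - 310 = \left(12 - 101\right) - 310 = -89 - 310 = -399$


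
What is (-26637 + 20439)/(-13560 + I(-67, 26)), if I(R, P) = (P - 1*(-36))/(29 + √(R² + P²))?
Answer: 90855301281/198779551079 + 96069*√5165/198779551079 ≈ 0.45710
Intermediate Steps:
I(R, P) = (36 + P)/(29 + √(P² + R²)) (I(R, P) = (P + 36)/(29 + √(P² + R²)) = (36 + P)/(29 + √(P² + R²)))
(-26637 + 20439)/(-13560 + I(-67, 26)) = (-26637 + 20439)/(-13560 + (36 + 26)/(29 + √(26² + (-67)²))) = -6198/(-13560 + 62/(29 + √(676 + 4489))) = -6198/(-13560 + 62/(29 + √5165))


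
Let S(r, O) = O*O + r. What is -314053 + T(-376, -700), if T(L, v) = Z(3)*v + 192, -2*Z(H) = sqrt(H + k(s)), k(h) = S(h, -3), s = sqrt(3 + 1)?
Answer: -313861 + 350*sqrt(14) ≈ -3.1255e+5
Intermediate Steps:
s = 2 (s = sqrt(4) = 2)
S(r, O) = r + O**2 (S(r, O) = O**2 + r = r + O**2)
k(h) = 9 + h (k(h) = h + (-3)**2 = h + 9 = 9 + h)
Z(H) = -sqrt(11 + H)/2 (Z(H) = -sqrt(H + (9 + 2))/2 = -sqrt(H + 11)/2 = -sqrt(11 + H)/2)
T(L, v) = 192 - v*sqrt(14)/2 (T(L, v) = (-sqrt(11 + 3)/2)*v + 192 = (-sqrt(14)/2)*v + 192 = -v*sqrt(14)/2 + 192 = 192 - v*sqrt(14)/2)
-314053 + T(-376, -700) = -314053 + (192 - 1/2*(-700)*sqrt(14)) = -314053 + (192 + 350*sqrt(14)) = -313861 + 350*sqrt(14)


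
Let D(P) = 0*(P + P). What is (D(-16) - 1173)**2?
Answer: 1375929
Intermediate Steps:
D(P) = 0 (D(P) = 0*(2*P) = 0)
(D(-16) - 1173)**2 = (0 - 1173)**2 = (-1173)**2 = 1375929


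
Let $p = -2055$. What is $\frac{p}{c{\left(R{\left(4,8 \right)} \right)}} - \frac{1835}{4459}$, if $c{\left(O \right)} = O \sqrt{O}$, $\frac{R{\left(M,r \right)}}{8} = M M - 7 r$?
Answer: $- \frac{1835}{4459} - \frac{411 i \sqrt{5}}{2560} \approx -0.41153 - 0.35899 i$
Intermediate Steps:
$R{\left(M,r \right)} = - 56 r + 8 M^{2}$ ($R{\left(M,r \right)} = 8 \left(M M - 7 r\right) = 8 \left(M^{2} - 7 r\right) = - 56 r + 8 M^{2}$)
$c{\left(O \right)} = O^{\frac{3}{2}}$
$\frac{p}{c{\left(R{\left(4,8 \right)} \right)}} - \frac{1835}{4459} = - \frac{2055}{\left(\left(-56\right) 8 + 8 \cdot 4^{2}\right)^{\frac{3}{2}}} - \frac{1835}{4459} = - \frac{2055}{\left(-448 + 8 \cdot 16\right)^{\frac{3}{2}}} - \frac{1835}{4459} = - \frac{2055}{\left(-448 + 128\right)^{\frac{3}{2}}} - \frac{1835}{4459} = - \frac{2055}{\left(-320\right)^{\frac{3}{2}}} - \frac{1835}{4459} = - \frac{2055}{\left(-2560\right) i \sqrt{5}} - \frac{1835}{4459} = - 2055 \frac{i \sqrt{5}}{12800} - \frac{1835}{4459} = - \frac{411 i \sqrt{5}}{2560} - \frac{1835}{4459} = - \frac{1835}{4459} - \frac{411 i \sqrt{5}}{2560}$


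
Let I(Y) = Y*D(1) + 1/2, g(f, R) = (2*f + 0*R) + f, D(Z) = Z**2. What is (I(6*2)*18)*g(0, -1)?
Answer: 0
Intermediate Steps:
g(f, R) = 3*f (g(f, R) = (2*f + 0) + f = 2*f + f = 3*f)
I(Y) = 1/2 + Y (I(Y) = Y*1**2 + 1/2 = Y*1 + 1/2 = Y + 1/2 = 1/2 + Y)
(I(6*2)*18)*g(0, -1) = ((1/2 + 6*2)*18)*(3*0) = ((1/2 + 12)*18)*0 = ((25/2)*18)*0 = 225*0 = 0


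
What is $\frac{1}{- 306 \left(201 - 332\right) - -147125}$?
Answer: $\frac{1}{187211} \approx 5.3416 \cdot 10^{-6}$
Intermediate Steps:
$\frac{1}{- 306 \left(201 - 332\right) - -147125} = \frac{1}{\left(-306\right) \left(-131\right) + \left(-61374 + 208499\right)} = \frac{1}{40086 + 147125} = \frac{1}{187211}$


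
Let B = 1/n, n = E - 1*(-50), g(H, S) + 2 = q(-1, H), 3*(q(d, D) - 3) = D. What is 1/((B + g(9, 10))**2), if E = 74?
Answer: 15376/247009 ≈ 0.062249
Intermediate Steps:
q(d, D) = 3 + D/3
g(H, S) = 1 + H/3 (g(H, S) = -2 + (3 + H/3) = 1 + H/3)
n = 124 (n = 74 - 1*(-50) = 74 + 50 = 124)
B = 1/124 ≈ 0.0080645
1/((B + g(9, 10))**2) = 1/((1/124 + (1 + (1/3)*9))**2) = 1/((1/124 + (1 + 3))**2) = 1/((1/124 + 4)**2) = 1/((497/124)**2) = 1/(247009/15376) = 15376/247009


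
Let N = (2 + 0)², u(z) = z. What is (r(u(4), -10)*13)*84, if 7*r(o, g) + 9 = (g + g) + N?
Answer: -3900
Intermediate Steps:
N = 4 (N = 2² = 4)
r(o, g) = -5/7 + 2*g/7 (r(o, g) = -9/7 + ((g + g) + 4)/7 = -9/7 + (2*g + 4)/7 = -9/7 + (4 + 2*g)/7 = -9/7 + (4/7 + 2*g/7) = -5/7 + 2*g/7)
(r(u(4), -10)*13)*84 = ((-5/7 + (2/7)*(-10))*13)*84 = ((-5/7 - 20/7)*13)*84 = -25/7*13*84 = -325/7*84 = -3900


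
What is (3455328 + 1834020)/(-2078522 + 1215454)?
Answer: -1322337/215767 ≈ -6.1285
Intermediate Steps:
(3455328 + 1834020)/(-2078522 + 1215454) = 5289348/(-863068) = 5289348*(-1/863068) = -1322337/215767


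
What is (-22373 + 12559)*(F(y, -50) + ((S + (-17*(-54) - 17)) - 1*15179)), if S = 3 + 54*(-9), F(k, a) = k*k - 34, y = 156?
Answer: -93635374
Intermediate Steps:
F(k, a) = -34 + k² (F(k, a) = k² - 34 = -34 + k²)
S = -483 (S = 3 - 486 = -483)
(-22373 + 12559)*(F(y, -50) + ((S + (-17*(-54) - 17)) - 1*15179)) = (-22373 + 12559)*((-34 + 156²) + ((-483 + (-17*(-54) - 17)) - 1*15179)) = -9814*((-34 + 24336) + ((-483 + (918 - 17)) - 15179)) = -9814*(24302 + ((-483 + 901) - 15179)) = -9814*(24302 + (418 - 15179)) = -9814*(24302 - 14761) = -9814*9541 = -93635374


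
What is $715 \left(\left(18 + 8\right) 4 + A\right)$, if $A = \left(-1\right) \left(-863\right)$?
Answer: $691405$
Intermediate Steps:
$A = 863$
$715 \left(\left(18 + 8\right) 4 + A\right) = 715 \left(\left(18 + 8\right) 4 + 863\right) = 715 \left(26 \cdot 4 + 863\right) = 715 \left(104 + 863\right) = 715 \cdot 967 = 691405$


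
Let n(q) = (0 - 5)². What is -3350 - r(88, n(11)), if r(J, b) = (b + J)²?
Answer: -16119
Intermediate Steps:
n(q) = 25 (n(q) = (-5)² = 25)
r(J, b) = (J + b)²
-3350 - r(88, n(11)) = -3350 - (88 + 25)² = -3350 - 1*113² = -3350 - 1*12769 = -3350 - 12769 = -16119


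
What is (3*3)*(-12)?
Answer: -108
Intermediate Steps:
(3*3)*(-12) = 9*(-12) = -108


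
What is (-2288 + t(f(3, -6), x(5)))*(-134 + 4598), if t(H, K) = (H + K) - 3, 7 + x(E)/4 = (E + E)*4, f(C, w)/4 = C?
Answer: -9584208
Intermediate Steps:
f(C, w) = 4*C
x(E) = -28 + 32*E (x(E) = -28 + 4*((E + E)*4) = -28 + 4*((2*E)*4) = -28 + 4*(8*E) = -28 + 32*E)
t(H, K) = -3 + H + K
(-2288 + t(f(3, -6), x(5)))*(-134 + 4598) = (-2288 + (-3 + 4*3 + (-28 + 32*5)))*(-134 + 4598) = (-2288 + (-3 + 12 + (-28 + 160)))*4464 = (-2288 + (-3 + 12 + 132))*4464 = (-2288 + 141)*4464 = -2147*4464 = -9584208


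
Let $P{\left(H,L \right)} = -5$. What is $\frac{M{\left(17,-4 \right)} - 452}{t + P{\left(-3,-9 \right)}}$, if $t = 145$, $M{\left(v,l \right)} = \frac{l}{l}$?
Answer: $- \frac{451}{140} \approx -3.2214$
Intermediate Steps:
$M{\left(v,l \right)} = 1$
$\frac{M{\left(17,-4 \right)} - 452}{t + P{\left(-3,-9 \right)}} = \frac{1 - 452}{145 - 5} = - \frac{451}{140}$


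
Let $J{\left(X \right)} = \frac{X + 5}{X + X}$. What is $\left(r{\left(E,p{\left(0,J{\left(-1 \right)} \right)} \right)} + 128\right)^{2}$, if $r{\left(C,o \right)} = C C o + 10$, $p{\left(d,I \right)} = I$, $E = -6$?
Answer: $4356$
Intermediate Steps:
$J{\left(X \right)} = \frac{5 + X}{2 X}$
$r{\left(C,o \right)} = 10 + o C^{2}$ ($r{\left(C,o \right)} = C^{2} o + 10 = o C^{2} + 10 = 10 + o C^{2}$)
$\left(r{\left(E,p{\left(0,J{\left(-1 \right)} \right)} \right)} + 128\right)^{2} = \left(\left(10 + \frac{5 - 1}{2 \left(-1\right)} \left(-6\right)^{2}\right) + 128\right)^{2} = \left(\left(10 + \frac{1}{2} \left(-1\right) 4 \cdot 36\right) + 128\right)^{2} = \left(\left(10 - 72\right) + 128\right)^{2} = \left(-62 + 128\right)^{2} = 66^{2} = 4356$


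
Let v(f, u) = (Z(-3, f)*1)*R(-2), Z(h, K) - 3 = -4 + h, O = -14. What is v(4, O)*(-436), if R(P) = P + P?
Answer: -6976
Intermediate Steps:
R(P) = 2*P
Z(h, K) = -1 + h (Z(h, K) = 3 + (-4 + h) = -1 + h)
v(f, u) = 16 (v(f, u) = ((-1 - 3)*1)*(2*(-2)) = -4*1*(-4) = -4*(-4) = 16)
v(4, O)*(-436) = 16*(-436) = -6976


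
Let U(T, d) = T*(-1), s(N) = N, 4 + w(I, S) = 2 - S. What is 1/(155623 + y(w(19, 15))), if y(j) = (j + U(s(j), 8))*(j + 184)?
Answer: 1/155623 ≈ 6.4258e-6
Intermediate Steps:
w(I, S) = -2 - S (w(I, S) = -4 + (2 - S) = -2 - S)
U(T, d) = -T
y(j) = 0 (y(j) = (j - j)*(j + 184) = 0*(184 + j) = 0)
1/(155623 + y(w(19, 15))) = 1/(155623 + 0) = 1/155623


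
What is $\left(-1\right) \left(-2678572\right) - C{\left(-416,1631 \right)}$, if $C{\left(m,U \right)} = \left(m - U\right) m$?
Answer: $1827020$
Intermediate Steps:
$C{\left(m,U \right)} = m \left(m - U\right)$
$\left(-1\right) \left(-2678572\right) - C{\left(-416,1631 \right)} = \left(-1\right) \left(-2678572\right) - - 416 \left(-416 - 1631\right) = 2678572 - - 416 \left(-416 - 1631\right) = 2678572 - \left(-416\right) \left(-2047\right) = 2678572 - 851552 = 1827020$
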